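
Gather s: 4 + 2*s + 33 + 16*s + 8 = 18*s + 45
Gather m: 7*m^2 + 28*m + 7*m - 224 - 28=7*m^2 + 35*m - 252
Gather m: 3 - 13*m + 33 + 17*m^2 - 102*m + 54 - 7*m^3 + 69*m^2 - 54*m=-7*m^3 + 86*m^2 - 169*m + 90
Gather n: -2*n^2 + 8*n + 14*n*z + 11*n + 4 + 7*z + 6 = -2*n^2 + n*(14*z + 19) + 7*z + 10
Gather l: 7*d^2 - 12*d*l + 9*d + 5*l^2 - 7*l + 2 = 7*d^2 + 9*d + 5*l^2 + l*(-12*d - 7) + 2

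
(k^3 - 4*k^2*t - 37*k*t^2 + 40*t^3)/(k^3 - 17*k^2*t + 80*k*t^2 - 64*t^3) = (-k - 5*t)/(-k + 8*t)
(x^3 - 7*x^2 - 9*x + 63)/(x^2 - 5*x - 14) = (x^2 - 9)/(x + 2)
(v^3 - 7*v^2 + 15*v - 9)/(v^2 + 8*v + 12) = (v^3 - 7*v^2 + 15*v - 9)/(v^2 + 8*v + 12)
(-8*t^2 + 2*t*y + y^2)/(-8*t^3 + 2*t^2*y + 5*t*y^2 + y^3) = (-2*t + y)/(-2*t^2 + t*y + y^2)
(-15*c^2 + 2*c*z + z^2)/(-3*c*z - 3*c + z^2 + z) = (5*c + z)/(z + 1)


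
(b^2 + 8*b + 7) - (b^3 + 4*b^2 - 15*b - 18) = -b^3 - 3*b^2 + 23*b + 25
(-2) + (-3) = -5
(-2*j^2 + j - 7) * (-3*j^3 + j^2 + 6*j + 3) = 6*j^5 - 5*j^4 + 10*j^3 - 7*j^2 - 39*j - 21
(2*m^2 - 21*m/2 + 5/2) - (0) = 2*m^2 - 21*m/2 + 5/2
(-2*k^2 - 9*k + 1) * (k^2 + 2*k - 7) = -2*k^4 - 13*k^3 - 3*k^2 + 65*k - 7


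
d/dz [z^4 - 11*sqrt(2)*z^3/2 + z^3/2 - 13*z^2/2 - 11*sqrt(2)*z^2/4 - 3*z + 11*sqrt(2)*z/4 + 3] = 4*z^3 - 33*sqrt(2)*z^2/2 + 3*z^2/2 - 13*z - 11*sqrt(2)*z/2 - 3 + 11*sqrt(2)/4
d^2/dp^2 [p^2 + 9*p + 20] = 2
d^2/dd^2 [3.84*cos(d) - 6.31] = -3.84*cos(d)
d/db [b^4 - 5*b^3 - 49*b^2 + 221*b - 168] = 4*b^3 - 15*b^2 - 98*b + 221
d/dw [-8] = 0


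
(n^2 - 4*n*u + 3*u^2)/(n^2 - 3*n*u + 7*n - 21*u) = (n - u)/(n + 7)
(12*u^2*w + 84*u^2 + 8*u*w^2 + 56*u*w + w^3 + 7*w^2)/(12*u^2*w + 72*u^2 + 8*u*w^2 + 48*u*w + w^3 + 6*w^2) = (w + 7)/(w + 6)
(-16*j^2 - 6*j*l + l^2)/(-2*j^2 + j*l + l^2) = (8*j - l)/(j - l)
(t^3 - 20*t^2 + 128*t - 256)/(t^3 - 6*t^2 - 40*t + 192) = (t - 8)/(t + 6)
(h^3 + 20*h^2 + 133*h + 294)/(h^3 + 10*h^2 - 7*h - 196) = (h + 6)/(h - 4)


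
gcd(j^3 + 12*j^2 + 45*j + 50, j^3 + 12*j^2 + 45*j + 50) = j^3 + 12*j^2 + 45*j + 50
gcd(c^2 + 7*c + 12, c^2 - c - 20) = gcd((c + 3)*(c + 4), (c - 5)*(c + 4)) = c + 4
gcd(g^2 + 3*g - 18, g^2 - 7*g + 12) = g - 3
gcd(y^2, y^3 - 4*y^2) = y^2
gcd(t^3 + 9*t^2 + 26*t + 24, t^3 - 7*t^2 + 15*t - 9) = 1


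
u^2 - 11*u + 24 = (u - 8)*(u - 3)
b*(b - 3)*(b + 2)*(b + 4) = b^4 + 3*b^3 - 10*b^2 - 24*b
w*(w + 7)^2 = w^3 + 14*w^2 + 49*w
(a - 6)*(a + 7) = a^2 + a - 42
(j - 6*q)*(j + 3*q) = j^2 - 3*j*q - 18*q^2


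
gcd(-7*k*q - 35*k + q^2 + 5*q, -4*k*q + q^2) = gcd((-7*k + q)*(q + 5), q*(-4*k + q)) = 1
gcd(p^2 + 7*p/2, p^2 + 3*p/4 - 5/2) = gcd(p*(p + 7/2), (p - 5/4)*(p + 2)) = 1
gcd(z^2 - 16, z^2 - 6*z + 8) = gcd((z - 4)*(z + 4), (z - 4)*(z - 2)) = z - 4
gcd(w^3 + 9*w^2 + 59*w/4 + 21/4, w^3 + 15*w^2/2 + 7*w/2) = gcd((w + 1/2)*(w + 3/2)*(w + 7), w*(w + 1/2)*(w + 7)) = w^2 + 15*w/2 + 7/2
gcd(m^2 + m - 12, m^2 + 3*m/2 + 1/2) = 1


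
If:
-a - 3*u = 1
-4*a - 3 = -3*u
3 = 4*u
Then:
No Solution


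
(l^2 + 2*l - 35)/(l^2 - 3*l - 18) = (-l^2 - 2*l + 35)/(-l^2 + 3*l + 18)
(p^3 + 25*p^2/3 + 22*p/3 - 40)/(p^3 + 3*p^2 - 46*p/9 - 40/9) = 3*(p + 6)/(3*p + 2)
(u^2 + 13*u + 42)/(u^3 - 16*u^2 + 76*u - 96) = (u^2 + 13*u + 42)/(u^3 - 16*u^2 + 76*u - 96)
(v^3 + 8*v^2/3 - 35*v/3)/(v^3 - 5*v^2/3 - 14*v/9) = 3*(v + 5)/(3*v + 2)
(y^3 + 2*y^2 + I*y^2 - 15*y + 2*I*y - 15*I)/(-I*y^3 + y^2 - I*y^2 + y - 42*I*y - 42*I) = (I*y^3 + y^2*(-1 + 2*I) - y*(2 + 15*I) + 15)/(y^3 + y^2*(1 + I) + y*(42 + I) + 42)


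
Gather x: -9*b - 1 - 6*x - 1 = -9*b - 6*x - 2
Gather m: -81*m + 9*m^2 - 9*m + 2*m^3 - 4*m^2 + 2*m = 2*m^3 + 5*m^2 - 88*m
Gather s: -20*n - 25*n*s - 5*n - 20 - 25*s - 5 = -25*n + s*(-25*n - 25) - 25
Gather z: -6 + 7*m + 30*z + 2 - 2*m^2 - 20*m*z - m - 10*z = -2*m^2 + 6*m + z*(20 - 20*m) - 4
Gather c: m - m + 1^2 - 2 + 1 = 0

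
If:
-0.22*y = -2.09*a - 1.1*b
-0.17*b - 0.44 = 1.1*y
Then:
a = 3.51083591331269*y + 1.36222910216718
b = -6.47058823529412*y - 2.58823529411765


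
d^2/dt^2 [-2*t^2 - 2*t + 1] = -4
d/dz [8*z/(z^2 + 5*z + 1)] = 8*(1 - z^2)/(z^4 + 10*z^3 + 27*z^2 + 10*z + 1)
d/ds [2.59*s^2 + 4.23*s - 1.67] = 5.18*s + 4.23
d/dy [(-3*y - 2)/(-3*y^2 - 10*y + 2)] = (-9*y^2 - 12*y - 26)/(9*y^4 + 60*y^3 + 88*y^2 - 40*y + 4)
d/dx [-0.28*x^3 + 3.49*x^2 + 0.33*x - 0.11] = -0.84*x^2 + 6.98*x + 0.33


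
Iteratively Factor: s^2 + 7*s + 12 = (s + 3)*(s + 4)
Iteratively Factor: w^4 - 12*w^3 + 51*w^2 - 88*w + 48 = (w - 1)*(w^3 - 11*w^2 + 40*w - 48) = (w - 4)*(w - 1)*(w^2 - 7*w + 12) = (w - 4)^2*(w - 1)*(w - 3)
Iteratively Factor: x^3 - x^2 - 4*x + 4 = (x - 2)*(x^2 + x - 2) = (x - 2)*(x - 1)*(x + 2)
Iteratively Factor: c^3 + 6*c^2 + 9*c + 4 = (c + 1)*(c^2 + 5*c + 4) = (c + 1)*(c + 4)*(c + 1)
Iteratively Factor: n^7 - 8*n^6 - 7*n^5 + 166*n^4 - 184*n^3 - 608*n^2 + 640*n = (n - 4)*(n^6 - 4*n^5 - 23*n^4 + 74*n^3 + 112*n^2 - 160*n) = (n - 4)*(n + 4)*(n^5 - 8*n^4 + 9*n^3 + 38*n^2 - 40*n) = n*(n - 4)*(n + 4)*(n^4 - 8*n^3 + 9*n^2 + 38*n - 40) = n*(n - 4)^2*(n + 4)*(n^3 - 4*n^2 - 7*n + 10) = n*(n - 4)^2*(n - 1)*(n + 4)*(n^2 - 3*n - 10) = n*(n - 5)*(n - 4)^2*(n - 1)*(n + 4)*(n + 2)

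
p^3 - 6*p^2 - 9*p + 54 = (p - 6)*(p - 3)*(p + 3)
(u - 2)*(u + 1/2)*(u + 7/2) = u^3 + 2*u^2 - 25*u/4 - 7/2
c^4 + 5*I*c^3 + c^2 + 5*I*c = c*(c - I)*(c + I)*(c + 5*I)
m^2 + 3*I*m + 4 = (m - I)*(m + 4*I)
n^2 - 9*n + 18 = (n - 6)*(n - 3)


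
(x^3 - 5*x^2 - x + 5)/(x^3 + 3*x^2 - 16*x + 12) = (x^2 - 4*x - 5)/(x^2 + 4*x - 12)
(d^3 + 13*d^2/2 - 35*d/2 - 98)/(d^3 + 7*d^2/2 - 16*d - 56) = (d + 7)/(d + 4)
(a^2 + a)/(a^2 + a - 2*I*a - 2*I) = a/(a - 2*I)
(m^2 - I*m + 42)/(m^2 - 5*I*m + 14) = (m + 6*I)/(m + 2*I)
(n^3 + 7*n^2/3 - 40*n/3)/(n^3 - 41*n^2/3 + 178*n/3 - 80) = n*(n + 5)/(n^2 - 11*n + 30)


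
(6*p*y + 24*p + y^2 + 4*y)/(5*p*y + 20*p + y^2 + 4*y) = (6*p + y)/(5*p + y)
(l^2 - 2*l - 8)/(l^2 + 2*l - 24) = (l + 2)/(l + 6)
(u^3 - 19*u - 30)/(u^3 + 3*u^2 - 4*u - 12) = (u - 5)/(u - 2)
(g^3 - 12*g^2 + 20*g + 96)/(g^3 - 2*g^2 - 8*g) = (g^2 - 14*g + 48)/(g*(g - 4))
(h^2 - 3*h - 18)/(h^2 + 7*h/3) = 3*(h^2 - 3*h - 18)/(h*(3*h + 7))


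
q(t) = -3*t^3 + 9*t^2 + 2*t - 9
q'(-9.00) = -889.00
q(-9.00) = 2889.00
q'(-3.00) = -133.00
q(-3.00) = 147.00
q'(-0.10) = 0.11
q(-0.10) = -9.11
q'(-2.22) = -82.32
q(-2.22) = 63.74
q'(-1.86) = -62.62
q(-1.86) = 37.72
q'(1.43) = 9.34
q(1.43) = 3.49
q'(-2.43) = -94.88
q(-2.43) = 82.33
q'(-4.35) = -246.60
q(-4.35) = 399.54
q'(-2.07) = -73.82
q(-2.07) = 52.03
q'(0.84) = 10.77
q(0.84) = -2.75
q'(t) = -9*t^2 + 18*t + 2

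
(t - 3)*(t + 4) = t^2 + t - 12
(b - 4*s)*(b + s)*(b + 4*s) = b^3 + b^2*s - 16*b*s^2 - 16*s^3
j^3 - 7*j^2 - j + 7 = (j - 7)*(j - 1)*(j + 1)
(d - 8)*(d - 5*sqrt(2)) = d^2 - 8*d - 5*sqrt(2)*d + 40*sqrt(2)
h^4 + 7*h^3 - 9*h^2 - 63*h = h*(h - 3)*(h + 3)*(h + 7)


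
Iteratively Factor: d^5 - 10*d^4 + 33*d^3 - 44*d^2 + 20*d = (d - 2)*(d^4 - 8*d^3 + 17*d^2 - 10*d) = (d - 2)*(d - 1)*(d^3 - 7*d^2 + 10*d) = d*(d - 2)*(d - 1)*(d^2 - 7*d + 10) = d*(d - 2)^2*(d - 1)*(d - 5)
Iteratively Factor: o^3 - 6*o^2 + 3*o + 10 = (o - 5)*(o^2 - o - 2) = (o - 5)*(o + 1)*(o - 2)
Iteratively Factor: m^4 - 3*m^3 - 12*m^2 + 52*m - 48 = (m - 2)*(m^3 - m^2 - 14*m + 24) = (m - 3)*(m - 2)*(m^2 + 2*m - 8) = (m - 3)*(m - 2)^2*(m + 4)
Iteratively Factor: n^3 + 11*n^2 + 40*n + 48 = (n + 3)*(n^2 + 8*n + 16) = (n + 3)*(n + 4)*(n + 4)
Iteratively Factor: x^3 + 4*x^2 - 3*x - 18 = (x + 3)*(x^2 + x - 6) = (x - 2)*(x + 3)*(x + 3)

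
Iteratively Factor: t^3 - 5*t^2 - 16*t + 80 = (t - 5)*(t^2 - 16) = (t - 5)*(t - 4)*(t + 4)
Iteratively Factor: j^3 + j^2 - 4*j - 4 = (j + 2)*(j^2 - j - 2) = (j + 1)*(j + 2)*(j - 2)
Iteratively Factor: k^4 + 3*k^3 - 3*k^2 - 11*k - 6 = (k - 2)*(k^3 + 5*k^2 + 7*k + 3) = (k - 2)*(k + 1)*(k^2 + 4*k + 3) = (k - 2)*(k + 1)^2*(k + 3)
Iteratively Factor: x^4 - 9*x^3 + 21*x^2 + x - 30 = (x + 1)*(x^3 - 10*x^2 + 31*x - 30) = (x - 2)*(x + 1)*(x^2 - 8*x + 15) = (x - 3)*(x - 2)*(x + 1)*(x - 5)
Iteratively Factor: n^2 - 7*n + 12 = (n - 3)*(n - 4)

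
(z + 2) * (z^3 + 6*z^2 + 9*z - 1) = z^4 + 8*z^3 + 21*z^2 + 17*z - 2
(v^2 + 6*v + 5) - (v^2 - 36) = 6*v + 41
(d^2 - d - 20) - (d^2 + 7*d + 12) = -8*d - 32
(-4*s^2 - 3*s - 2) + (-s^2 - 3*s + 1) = -5*s^2 - 6*s - 1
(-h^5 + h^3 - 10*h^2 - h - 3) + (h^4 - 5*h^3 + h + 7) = -h^5 + h^4 - 4*h^3 - 10*h^2 + 4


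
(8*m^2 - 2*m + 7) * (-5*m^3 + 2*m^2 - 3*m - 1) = -40*m^5 + 26*m^4 - 63*m^3 + 12*m^2 - 19*m - 7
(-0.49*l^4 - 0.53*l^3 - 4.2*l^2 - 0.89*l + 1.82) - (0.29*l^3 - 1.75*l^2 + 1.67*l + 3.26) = -0.49*l^4 - 0.82*l^3 - 2.45*l^2 - 2.56*l - 1.44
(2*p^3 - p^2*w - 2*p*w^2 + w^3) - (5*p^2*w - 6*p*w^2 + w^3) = 2*p^3 - 6*p^2*w + 4*p*w^2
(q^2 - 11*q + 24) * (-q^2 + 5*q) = -q^4 + 16*q^3 - 79*q^2 + 120*q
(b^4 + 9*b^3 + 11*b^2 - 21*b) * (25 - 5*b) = -5*b^5 - 20*b^4 + 170*b^3 + 380*b^2 - 525*b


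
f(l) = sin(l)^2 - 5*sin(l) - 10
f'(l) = 2*sin(l)*cos(l) - 5*cos(l)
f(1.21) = -13.80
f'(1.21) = -1.10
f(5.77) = -7.30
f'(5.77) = -5.21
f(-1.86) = -4.29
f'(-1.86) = 1.97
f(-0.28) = -8.54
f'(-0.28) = -5.34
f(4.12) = -5.16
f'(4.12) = 3.72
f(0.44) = -11.95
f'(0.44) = -3.75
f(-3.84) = -12.80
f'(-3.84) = 2.84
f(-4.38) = -13.83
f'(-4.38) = 1.01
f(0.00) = -10.00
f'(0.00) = -5.00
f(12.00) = -7.03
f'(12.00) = -5.12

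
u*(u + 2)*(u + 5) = u^3 + 7*u^2 + 10*u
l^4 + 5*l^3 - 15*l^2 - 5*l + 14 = (l - 2)*(l - 1)*(l + 1)*(l + 7)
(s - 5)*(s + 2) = s^2 - 3*s - 10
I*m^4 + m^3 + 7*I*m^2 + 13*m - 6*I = (m - 2*I)*(m - I)*(m + 3*I)*(I*m + 1)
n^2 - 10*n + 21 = (n - 7)*(n - 3)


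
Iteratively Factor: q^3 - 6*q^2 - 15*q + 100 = (q - 5)*(q^2 - q - 20) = (q - 5)*(q + 4)*(q - 5)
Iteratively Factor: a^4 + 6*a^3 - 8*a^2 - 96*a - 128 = (a + 4)*(a^3 + 2*a^2 - 16*a - 32) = (a - 4)*(a + 4)*(a^2 + 6*a + 8) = (a - 4)*(a + 4)^2*(a + 2)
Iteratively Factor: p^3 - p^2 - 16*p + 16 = (p - 4)*(p^2 + 3*p - 4) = (p - 4)*(p + 4)*(p - 1)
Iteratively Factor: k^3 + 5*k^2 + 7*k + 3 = (k + 1)*(k^2 + 4*k + 3) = (k + 1)*(k + 3)*(k + 1)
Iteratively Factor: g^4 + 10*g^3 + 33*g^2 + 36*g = (g + 3)*(g^3 + 7*g^2 + 12*g) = g*(g + 3)*(g^2 + 7*g + 12) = g*(g + 3)^2*(g + 4)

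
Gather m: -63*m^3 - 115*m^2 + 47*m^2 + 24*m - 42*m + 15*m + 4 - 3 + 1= -63*m^3 - 68*m^2 - 3*m + 2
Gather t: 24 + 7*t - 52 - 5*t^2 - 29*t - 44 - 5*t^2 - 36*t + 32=-10*t^2 - 58*t - 40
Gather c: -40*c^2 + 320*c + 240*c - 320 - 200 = -40*c^2 + 560*c - 520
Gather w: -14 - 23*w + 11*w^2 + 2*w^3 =2*w^3 + 11*w^2 - 23*w - 14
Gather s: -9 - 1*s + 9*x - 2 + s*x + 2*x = s*(x - 1) + 11*x - 11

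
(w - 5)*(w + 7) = w^2 + 2*w - 35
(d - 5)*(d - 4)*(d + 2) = d^3 - 7*d^2 + 2*d + 40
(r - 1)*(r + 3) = r^2 + 2*r - 3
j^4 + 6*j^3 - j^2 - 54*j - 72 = (j - 3)*(j + 2)*(j + 3)*(j + 4)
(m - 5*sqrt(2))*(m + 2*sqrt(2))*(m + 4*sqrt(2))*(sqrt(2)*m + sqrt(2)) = sqrt(2)*m^4 + sqrt(2)*m^3 + 2*m^3 - 44*sqrt(2)*m^2 + 2*m^2 - 160*m - 44*sqrt(2)*m - 160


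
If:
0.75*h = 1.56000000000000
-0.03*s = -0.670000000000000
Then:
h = 2.08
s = 22.33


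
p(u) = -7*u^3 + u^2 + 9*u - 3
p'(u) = -21*u^2 + 2*u + 9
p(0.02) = -2.82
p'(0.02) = 9.03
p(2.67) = -105.08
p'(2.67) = -135.37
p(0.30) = -0.40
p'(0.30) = 7.71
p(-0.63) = -6.52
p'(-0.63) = -0.59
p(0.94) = 0.53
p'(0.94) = -7.68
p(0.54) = 1.05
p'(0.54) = 3.96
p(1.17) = -2.31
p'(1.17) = -17.41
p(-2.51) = 91.40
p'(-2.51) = -128.32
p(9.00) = -4944.00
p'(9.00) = -1674.00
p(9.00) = -4944.00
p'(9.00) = -1674.00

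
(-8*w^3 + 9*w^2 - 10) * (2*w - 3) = -16*w^4 + 42*w^3 - 27*w^2 - 20*w + 30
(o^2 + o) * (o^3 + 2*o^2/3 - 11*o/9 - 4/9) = o^5 + 5*o^4/3 - 5*o^3/9 - 5*o^2/3 - 4*o/9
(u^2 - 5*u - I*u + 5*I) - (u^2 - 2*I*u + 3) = -5*u + I*u - 3 + 5*I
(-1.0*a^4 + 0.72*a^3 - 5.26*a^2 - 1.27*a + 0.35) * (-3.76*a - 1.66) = 3.76*a^5 - 1.0472*a^4 + 18.5824*a^3 + 13.5068*a^2 + 0.7922*a - 0.581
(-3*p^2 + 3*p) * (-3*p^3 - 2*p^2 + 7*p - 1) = 9*p^5 - 3*p^4 - 27*p^3 + 24*p^2 - 3*p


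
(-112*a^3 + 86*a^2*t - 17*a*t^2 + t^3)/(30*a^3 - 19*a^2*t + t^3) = (56*a^2 - 15*a*t + t^2)/(-15*a^2 + 2*a*t + t^2)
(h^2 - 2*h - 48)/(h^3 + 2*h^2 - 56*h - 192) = 1/(h + 4)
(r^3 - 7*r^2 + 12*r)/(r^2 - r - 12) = r*(r - 3)/(r + 3)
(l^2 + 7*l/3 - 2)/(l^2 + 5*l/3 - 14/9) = 3*(l + 3)/(3*l + 7)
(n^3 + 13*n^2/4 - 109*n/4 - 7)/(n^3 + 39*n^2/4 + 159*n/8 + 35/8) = 2*(n - 4)/(2*n + 5)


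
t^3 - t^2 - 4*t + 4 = (t - 2)*(t - 1)*(t + 2)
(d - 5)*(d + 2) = d^2 - 3*d - 10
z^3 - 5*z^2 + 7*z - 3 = (z - 3)*(z - 1)^2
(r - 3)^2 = r^2 - 6*r + 9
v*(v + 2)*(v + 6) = v^3 + 8*v^2 + 12*v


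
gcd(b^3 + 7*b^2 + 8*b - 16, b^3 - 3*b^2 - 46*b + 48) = b - 1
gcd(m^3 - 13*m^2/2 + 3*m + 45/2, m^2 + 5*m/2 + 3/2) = m + 3/2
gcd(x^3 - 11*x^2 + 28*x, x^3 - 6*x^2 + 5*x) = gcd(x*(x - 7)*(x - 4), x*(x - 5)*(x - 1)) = x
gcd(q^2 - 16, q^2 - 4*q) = q - 4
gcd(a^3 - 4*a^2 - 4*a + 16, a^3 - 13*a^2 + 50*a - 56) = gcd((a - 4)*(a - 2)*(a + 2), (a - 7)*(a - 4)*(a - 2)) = a^2 - 6*a + 8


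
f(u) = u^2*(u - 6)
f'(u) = u^2 + 2*u*(u - 6)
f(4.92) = -26.14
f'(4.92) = 13.58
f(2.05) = -16.60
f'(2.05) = -11.99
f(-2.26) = -42.19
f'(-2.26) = 42.44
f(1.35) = -8.47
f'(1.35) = -10.73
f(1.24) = -7.32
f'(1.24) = -10.27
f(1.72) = -12.66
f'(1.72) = -11.76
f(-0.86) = -5.07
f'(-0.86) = 12.54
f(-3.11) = -88.11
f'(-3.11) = 66.34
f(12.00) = 864.00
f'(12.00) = 288.00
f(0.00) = 0.00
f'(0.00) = 0.00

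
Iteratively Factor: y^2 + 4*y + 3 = (y + 1)*(y + 3)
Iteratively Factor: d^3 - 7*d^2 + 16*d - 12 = (d - 3)*(d^2 - 4*d + 4) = (d - 3)*(d - 2)*(d - 2)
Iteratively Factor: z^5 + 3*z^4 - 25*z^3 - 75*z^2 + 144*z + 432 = (z - 4)*(z^4 + 7*z^3 + 3*z^2 - 63*z - 108) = (z - 4)*(z + 3)*(z^3 + 4*z^2 - 9*z - 36) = (z - 4)*(z - 3)*(z + 3)*(z^2 + 7*z + 12) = (z - 4)*(z - 3)*(z + 3)*(z + 4)*(z + 3)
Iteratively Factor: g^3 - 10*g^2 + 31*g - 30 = (g - 2)*(g^2 - 8*g + 15) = (g - 3)*(g - 2)*(g - 5)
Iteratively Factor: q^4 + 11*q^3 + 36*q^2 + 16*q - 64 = (q - 1)*(q^3 + 12*q^2 + 48*q + 64) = (q - 1)*(q + 4)*(q^2 + 8*q + 16) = (q - 1)*(q + 4)^2*(q + 4)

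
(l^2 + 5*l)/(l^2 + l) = (l + 5)/(l + 1)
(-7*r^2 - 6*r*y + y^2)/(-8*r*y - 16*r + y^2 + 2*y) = (7*r^2 + 6*r*y - y^2)/(8*r*y + 16*r - y^2 - 2*y)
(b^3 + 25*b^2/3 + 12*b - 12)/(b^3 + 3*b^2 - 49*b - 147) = (b^2 + 16*b/3 - 4)/(b^2 - 49)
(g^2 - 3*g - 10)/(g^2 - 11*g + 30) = (g + 2)/(g - 6)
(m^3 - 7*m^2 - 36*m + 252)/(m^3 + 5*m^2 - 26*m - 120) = (m^2 - 13*m + 42)/(m^2 - m - 20)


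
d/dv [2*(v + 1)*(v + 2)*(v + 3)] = 6*v^2 + 24*v + 22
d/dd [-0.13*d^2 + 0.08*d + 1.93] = 0.08 - 0.26*d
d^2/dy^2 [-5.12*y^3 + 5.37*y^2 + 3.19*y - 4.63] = 10.74 - 30.72*y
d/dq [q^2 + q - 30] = 2*q + 1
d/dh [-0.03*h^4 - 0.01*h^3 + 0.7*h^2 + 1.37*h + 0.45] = -0.12*h^3 - 0.03*h^2 + 1.4*h + 1.37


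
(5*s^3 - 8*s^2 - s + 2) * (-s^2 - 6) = -5*s^5 + 8*s^4 - 29*s^3 + 46*s^2 + 6*s - 12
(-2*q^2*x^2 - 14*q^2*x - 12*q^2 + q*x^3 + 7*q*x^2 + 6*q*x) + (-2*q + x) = -2*q^2*x^2 - 14*q^2*x - 12*q^2 + q*x^3 + 7*q*x^2 + 6*q*x - 2*q + x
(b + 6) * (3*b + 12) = 3*b^2 + 30*b + 72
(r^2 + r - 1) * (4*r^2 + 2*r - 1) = 4*r^4 + 6*r^3 - 3*r^2 - 3*r + 1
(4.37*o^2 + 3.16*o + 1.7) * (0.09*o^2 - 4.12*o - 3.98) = 0.3933*o^4 - 17.72*o^3 - 30.2588*o^2 - 19.5808*o - 6.766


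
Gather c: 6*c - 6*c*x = c*(6 - 6*x)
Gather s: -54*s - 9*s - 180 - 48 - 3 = -63*s - 231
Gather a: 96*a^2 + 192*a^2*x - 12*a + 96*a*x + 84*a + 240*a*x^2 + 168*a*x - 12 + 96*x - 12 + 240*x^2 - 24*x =a^2*(192*x + 96) + a*(240*x^2 + 264*x + 72) + 240*x^2 + 72*x - 24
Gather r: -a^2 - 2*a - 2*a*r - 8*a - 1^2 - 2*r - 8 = -a^2 - 10*a + r*(-2*a - 2) - 9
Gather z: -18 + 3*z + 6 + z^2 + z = z^2 + 4*z - 12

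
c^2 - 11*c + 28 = (c - 7)*(c - 4)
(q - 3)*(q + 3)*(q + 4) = q^3 + 4*q^2 - 9*q - 36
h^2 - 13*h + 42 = (h - 7)*(h - 6)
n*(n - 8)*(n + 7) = n^3 - n^2 - 56*n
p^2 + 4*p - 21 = (p - 3)*(p + 7)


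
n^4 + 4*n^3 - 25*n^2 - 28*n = n*(n - 4)*(n + 1)*(n + 7)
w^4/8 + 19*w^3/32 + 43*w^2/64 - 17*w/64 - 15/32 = (w/4 + 1/4)*(w/2 + 1)*(w - 3/4)*(w + 5/2)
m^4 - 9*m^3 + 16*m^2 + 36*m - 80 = (m - 5)*(m - 4)*(m - 2)*(m + 2)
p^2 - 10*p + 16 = (p - 8)*(p - 2)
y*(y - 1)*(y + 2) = y^3 + y^2 - 2*y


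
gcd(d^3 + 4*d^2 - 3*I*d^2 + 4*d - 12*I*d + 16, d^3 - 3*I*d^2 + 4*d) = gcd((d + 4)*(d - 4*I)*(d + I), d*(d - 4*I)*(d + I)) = d^2 - 3*I*d + 4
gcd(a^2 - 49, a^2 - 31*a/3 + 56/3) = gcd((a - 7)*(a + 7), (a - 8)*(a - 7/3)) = 1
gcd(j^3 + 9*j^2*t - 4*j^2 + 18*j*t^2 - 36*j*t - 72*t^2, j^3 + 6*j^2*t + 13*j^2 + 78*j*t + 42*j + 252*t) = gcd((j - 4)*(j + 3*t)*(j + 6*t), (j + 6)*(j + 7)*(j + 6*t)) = j + 6*t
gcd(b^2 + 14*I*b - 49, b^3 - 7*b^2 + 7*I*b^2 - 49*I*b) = b + 7*I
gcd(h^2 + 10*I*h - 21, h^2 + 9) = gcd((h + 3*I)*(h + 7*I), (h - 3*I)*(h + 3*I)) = h + 3*I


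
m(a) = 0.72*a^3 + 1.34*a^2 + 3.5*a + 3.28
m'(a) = 2.16*a^2 + 2.68*a + 3.5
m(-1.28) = -0.51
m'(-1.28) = 3.61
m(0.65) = 6.32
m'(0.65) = 6.15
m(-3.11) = -16.30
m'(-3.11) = 16.06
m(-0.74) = 1.13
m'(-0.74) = 2.70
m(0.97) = 8.59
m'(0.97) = 8.13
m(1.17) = 10.36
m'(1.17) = 9.59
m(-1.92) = -3.60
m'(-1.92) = 6.32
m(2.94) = 43.45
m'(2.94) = 30.05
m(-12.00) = -1089.92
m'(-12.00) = 282.38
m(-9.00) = -444.56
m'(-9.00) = 154.34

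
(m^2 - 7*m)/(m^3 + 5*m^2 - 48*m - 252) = m/(m^2 + 12*m + 36)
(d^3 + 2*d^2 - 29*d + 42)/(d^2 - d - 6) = (d^2 + 5*d - 14)/(d + 2)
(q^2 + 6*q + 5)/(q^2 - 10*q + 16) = (q^2 + 6*q + 5)/(q^2 - 10*q + 16)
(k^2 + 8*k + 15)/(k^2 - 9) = (k + 5)/(k - 3)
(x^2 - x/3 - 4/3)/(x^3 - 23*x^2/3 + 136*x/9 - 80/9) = 3*(x + 1)/(3*x^2 - 19*x + 20)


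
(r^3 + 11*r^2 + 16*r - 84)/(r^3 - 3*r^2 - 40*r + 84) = (r + 7)/(r - 7)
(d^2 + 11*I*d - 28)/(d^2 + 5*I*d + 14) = (d + 4*I)/(d - 2*I)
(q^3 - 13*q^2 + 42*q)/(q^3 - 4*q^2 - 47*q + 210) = q*(q - 7)/(q^2 + 2*q - 35)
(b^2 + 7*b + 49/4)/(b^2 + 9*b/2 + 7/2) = (b + 7/2)/(b + 1)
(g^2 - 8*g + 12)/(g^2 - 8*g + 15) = (g^2 - 8*g + 12)/(g^2 - 8*g + 15)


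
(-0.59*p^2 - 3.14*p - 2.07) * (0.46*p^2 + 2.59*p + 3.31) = -0.2714*p^4 - 2.9725*p^3 - 11.0377*p^2 - 15.7547*p - 6.8517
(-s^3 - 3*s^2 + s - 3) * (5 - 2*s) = 2*s^4 + s^3 - 17*s^2 + 11*s - 15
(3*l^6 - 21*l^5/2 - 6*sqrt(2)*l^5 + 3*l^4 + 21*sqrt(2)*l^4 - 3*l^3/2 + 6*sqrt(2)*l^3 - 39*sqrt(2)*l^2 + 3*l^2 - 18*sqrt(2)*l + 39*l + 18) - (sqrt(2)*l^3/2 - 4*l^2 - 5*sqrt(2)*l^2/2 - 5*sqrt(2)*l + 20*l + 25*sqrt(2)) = 3*l^6 - 21*l^5/2 - 6*sqrt(2)*l^5 + 3*l^4 + 21*sqrt(2)*l^4 - 3*l^3/2 + 11*sqrt(2)*l^3/2 - 73*sqrt(2)*l^2/2 + 7*l^2 - 13*sqrt(2)*l + 19*l - 25*sqrt(2) + 18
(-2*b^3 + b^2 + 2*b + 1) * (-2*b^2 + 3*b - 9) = 4*b^5 - 8*b^4 + 17*b^3 - 5*b^2 - 15*b - 9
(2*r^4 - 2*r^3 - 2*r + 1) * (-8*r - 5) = -16*r^5 + 6*r^4 + 10*r^3 + 16*r^2 + 2*r - 5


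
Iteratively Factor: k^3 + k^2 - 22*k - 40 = (k + 2)*(k^2 - k - 20) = (k + 2)*(k + 4)*(k - 5)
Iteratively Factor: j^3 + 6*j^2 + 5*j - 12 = (j + 3)*(j^2 + 3*j - 4) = (j + 3)*(j + 4)*(j - 1)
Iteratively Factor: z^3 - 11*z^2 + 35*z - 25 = (z - 1)*(z^2 - 10*z + 25) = (z - 5)*(z - 1)*(z - 5)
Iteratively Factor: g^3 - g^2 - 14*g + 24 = (g + 4)*(g^2 - 5*g + 6) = (g - 3)*(g + 4)*(g - 2)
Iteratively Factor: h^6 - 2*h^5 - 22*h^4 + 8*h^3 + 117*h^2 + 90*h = (h)*(h^5 - 2*h^4 - 22*h^3 + 8*h^2 + 117*h + 90) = h*(h - 5)*(h^4 + 3*h^3 - 7*h^2 - 27*h - 18) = h*(h - 5)*(h + 1)*(h^3 + 2*h^2 - 9*h - 18) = h*(h - 5)*(h + 1)*(h + 2)*(h^2 - 9) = h*(h - 5)*(h + 1)*(h + 2)*(h + 3)*(h - 3)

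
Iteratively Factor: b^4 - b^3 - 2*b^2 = (b + 1)*(b^3 - 2*b^2) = b*(b + 1)*(b^2 - 2*b) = b^2*(b + 1)*(b - 2)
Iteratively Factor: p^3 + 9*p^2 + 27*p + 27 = (p + 3)*(p^2 + 6*p + 9) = (p + 3)^2*(p + 3)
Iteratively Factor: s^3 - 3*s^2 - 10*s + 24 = (s - 2)*(s^2 - s - 12) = (s - 2)*(s + 3)*(s - 4)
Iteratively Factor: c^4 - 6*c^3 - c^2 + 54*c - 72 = (c + 3)*(c^3 - 9*c^2 + 26*c - 24) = (c - 3)*(c + 3)*(c^2 - 6*c + 8) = (c - 3)*(c - 2)*(c + 3)*(c - 4)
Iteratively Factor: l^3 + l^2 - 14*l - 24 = (l + 2)*(l^2 - l - 12) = (l + 2)*(l + 3)*(l - 4)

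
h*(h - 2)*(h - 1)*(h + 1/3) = h^4 - 8*h^3/3 + h^2 + 2*h/3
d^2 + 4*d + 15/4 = (d + 3/2)*(d + 5/2)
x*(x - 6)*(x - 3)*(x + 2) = x^4 - 7*x^3 + 36*x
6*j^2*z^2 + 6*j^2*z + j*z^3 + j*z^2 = z*(6*j + z)*(j*z + j)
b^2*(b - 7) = b^3 - 7*b^2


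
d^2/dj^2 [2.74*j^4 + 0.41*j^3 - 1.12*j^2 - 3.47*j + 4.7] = 32.88*j^2 + 2.46*j - 2.24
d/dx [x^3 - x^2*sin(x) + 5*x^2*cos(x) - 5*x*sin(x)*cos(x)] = -5*x^2*sin(x) - x^2*cos(x) + 3*x^2 - 2*x*sin(x) + 10*x*cos(x) - 5*x*cos(2*x) - 5*sin(2*x)/2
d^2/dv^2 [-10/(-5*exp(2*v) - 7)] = (1000*exp(2*v) - 1400)*exp(2*v)/(5*exp(2*v) + 7)^3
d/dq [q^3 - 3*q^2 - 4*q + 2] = 3*q^2 - 6*q - 4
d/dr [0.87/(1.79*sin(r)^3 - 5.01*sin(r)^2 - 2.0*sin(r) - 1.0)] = (-4.6719*sin(r)^2 + 8.7174*sin(r) + 1.74)*cos(r)/(-1.79*sin(r)^3 + 5.01*sin(r)^2 + 2.0*sin(r) + 1.0)^2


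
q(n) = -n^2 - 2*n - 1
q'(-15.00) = 28.00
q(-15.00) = -196.00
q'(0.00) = -2.00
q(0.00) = -1.00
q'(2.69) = -7.38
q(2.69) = -13.62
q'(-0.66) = -0.68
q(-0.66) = -0.12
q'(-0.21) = -1.58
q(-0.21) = -0.62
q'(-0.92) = -0.16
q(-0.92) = -0.01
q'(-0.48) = -1.04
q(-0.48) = -0.27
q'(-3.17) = 4.34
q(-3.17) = -4.71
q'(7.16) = -16.32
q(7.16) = -66.59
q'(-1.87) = 1.74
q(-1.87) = -0.76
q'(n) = -2*n - 2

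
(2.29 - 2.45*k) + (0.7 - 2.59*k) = 2.99 - 5.04*k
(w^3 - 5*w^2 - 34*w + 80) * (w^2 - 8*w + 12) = w^5 - 13*w^4 + 18*w^3 + 292*w^2 - 1048*w + 960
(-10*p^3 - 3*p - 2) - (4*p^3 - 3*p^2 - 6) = -14*p^3 + 3*p^2 - 3*p + 4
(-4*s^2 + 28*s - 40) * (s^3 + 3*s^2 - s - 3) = -4*s^5 + 16*s^4 + 48*s^3 - 136*s^2 - 44*s + 120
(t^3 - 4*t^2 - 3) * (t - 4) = t^4 - 8*t^3 + 16*t^2 - 3*t + 12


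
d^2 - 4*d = d*(d - 4)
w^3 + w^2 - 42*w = w*(w - 6)*(w + 7)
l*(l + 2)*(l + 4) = l^3 + 6*l^2 + 8*l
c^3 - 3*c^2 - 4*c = c*(c - 4)*(c + 1)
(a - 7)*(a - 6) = a^2 - 13*a + 42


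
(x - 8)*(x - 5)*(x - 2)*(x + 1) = x^4 - 14*x^3 + 51*x^2 - 14*x - 80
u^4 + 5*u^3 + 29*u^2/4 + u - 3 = (u - 1/2)*(u + 3/2)*(u + 2)^2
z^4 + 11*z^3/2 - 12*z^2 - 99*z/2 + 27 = (z - 3)*(z - 1/2)*(z + 3)*(z + 6)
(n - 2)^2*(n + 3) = n^3 - n^2 - 8*n + 12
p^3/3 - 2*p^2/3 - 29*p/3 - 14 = (p/3 + 1)*(p - 7)*(p + 2)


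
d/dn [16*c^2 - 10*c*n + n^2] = -10*c + 2*n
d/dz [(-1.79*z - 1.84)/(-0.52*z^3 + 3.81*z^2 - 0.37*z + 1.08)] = (-1.8616*z^3 + 3.9495*z^2 + 14.0208*z - 2.614)/(0.2704*z^6 - 3.9624*z^5 + 14.9009*z^4 - 3.9426*z^3 + 8.3665*z^2 - 0.7992*z + 1.1664)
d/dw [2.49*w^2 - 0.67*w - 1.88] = 4.98*w - 0.67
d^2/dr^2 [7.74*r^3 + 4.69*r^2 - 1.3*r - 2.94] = 46.44*r + 9.38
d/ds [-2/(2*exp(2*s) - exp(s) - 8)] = (8*exp(s) - 2)*exp(s)/(-2*exp(2*s) + exp(s) + 8)^2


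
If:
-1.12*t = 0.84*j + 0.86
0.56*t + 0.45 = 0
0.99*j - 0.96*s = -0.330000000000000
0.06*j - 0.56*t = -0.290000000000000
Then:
No Solution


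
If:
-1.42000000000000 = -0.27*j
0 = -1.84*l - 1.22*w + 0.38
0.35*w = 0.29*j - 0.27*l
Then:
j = 5.26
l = -5.49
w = 8.59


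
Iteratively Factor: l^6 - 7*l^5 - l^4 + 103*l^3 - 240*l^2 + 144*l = (l - 1)*(l^5 - 6*l^4 - 7*l^3 + 96*l^2 - 144*l) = l*(l - 1)*(l^4 - 6*l^3 - 7*l^2 + 96*l - 144) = l*(l - 1)*(l + 4)*(l^3 - 10*l^2 + 33*l - 36) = l*(l - 3)*(l - 1)*(l + 4)*(l^2 - 7*l + 12) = l*(l - 3)^2*(l - 1)*(l + 4)*(l - 4)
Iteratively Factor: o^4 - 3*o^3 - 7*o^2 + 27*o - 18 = (o - 1)*(o^3 - 2*o^2 - 9*o + 18) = (o - 1)*(o + 3)*(o^2 - 5*o + 6) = (o - 3)*(o - 1)*(o + 3)*(o - 2)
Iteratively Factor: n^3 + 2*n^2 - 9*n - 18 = (n + 2)*(n^2 - 9) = (n - 3)*(n + 2)*(n + 3)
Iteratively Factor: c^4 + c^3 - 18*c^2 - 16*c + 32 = (c + 2)*(c^3 - c^2 - 16*c + 16) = (c + 2)*(c + 4)*(c^2 - 5*c + 4) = (c - 4)*(c + 2)*(c + 4)*(c - 1)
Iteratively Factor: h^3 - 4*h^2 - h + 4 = (h - 1)*(h^2 - 3*h - 4) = (h - 4)*(h - 1)*(h + 1)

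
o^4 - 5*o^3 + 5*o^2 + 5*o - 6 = (o - 3)*(o - 2)*(o - 1)*(o + 1)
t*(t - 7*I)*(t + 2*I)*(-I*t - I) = -I*t^4 - 5*t^3 - I*t^3 - 5*t^2 - 14*I*t^2 - 14*I*t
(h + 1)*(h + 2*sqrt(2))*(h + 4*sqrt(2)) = h^3 + h^2 + 6*sqrt(2)*h^2 + 6*sqrt(2)*h + 16*h + 16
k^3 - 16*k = k*(k - 4)*(k + 4)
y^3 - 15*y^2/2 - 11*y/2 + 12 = (y - 8)*(y - 1)*(y + 3/2)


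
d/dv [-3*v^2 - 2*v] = -6*v - 2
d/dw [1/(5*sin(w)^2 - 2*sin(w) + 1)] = 2*(1 - 5*sin(w))*cos(w)/(5*sin(w)^2 - 2*sin(w) + 1)^2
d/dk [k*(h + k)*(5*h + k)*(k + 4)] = 10*h^2*k + 20*h^2 + 18*h*k^2 + 48*h*k + 4*k^3 + 12*k^2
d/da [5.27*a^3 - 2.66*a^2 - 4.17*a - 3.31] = 15.81*a^2 - 5.32*a - 4.17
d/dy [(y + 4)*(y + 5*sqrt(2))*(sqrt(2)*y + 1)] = 3*sqrt(2)*y^2 + 8*sqrt(2)*y + 22*y + 5*sqrt(2) + 44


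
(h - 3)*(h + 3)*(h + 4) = h^3 + 4*h^2 - 9*h - 36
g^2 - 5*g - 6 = (g - 6)*(g + 1)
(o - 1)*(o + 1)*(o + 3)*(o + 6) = o^4 + 9*o^3 + 17*o^2 - 9*o - 18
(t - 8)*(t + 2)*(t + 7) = t^3 + t^2 - 58*t - 112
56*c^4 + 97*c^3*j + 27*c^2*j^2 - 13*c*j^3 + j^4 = (-8*c + j)*(-7*c + j)*(c + j)^2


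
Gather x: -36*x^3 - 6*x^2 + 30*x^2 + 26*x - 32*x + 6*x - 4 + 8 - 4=-36*x^3 + 24*x^2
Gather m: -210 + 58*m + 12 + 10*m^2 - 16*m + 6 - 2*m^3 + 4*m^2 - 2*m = -2*m^3 + 14*m^2 + 40*m - 192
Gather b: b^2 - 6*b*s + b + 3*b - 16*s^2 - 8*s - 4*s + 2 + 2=b^2 + b*(4 - 6*s) - 16*s^2 - 12*s + 4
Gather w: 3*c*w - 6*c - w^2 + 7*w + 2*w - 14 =-6*c - w^2 + w*(3*c + 9) - 14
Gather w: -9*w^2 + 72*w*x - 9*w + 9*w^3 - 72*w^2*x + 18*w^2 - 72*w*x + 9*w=9*w^3 + w^2*(9 - 72*x)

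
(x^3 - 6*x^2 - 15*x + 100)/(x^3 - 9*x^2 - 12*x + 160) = (x - 5)/(x - 8)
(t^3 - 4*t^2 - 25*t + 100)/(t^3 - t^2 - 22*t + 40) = (t - 5)/(t - 2)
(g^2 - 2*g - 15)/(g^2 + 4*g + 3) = (g - 5)/(g + 1)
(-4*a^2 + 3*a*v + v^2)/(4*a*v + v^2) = (-a + v)/v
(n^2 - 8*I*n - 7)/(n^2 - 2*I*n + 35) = (n - I)/(n + 5*I)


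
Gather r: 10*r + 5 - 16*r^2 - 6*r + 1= -16*r^2 + 4*r + 6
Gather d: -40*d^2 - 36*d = -40*d^2 - 36*d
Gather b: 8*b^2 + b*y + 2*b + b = 8*b^2 + b*(y + 3)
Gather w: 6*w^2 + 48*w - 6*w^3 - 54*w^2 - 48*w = -6*w^3 - 48*w^2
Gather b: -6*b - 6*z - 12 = -6*b - 6*z - 12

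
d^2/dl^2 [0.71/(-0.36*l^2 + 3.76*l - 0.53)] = (0.184032*l^2 - 1.922112*l - 0.71*(0.72*l - 3.76)*(1.44*l - 7.52) + 0.270936)/(0.36*l^2 - 3.76*l + 0.53)^3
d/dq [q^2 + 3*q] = 2*q + 3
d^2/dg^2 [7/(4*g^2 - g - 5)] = 14*(16*g^2 - 4*g - (8*g - 1)^2 - 20)/(-4*g^2 + g + 5)^3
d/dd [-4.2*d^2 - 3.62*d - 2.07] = -8.4*d - 3.62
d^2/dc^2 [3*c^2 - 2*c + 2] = 6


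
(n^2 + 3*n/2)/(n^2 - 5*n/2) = (2*n + 3)/(2*n - 5)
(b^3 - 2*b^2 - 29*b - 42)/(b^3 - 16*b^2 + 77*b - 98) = (b^2 + 5*b + 6)/(b^2 - 9*b + 14)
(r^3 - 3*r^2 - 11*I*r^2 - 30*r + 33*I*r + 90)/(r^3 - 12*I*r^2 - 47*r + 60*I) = (r^2 + r*(-3 - 6*I) + 18*I)/(r^2 - 7*I*r - 12)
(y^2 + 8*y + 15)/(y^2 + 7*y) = (y^2 + 8*y + 15)/(y*(y + 7))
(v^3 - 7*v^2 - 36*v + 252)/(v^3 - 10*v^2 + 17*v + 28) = (v^2 - 36)/(v^2 - 3*v - 4)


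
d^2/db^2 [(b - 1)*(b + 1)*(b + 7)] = 6*b + 14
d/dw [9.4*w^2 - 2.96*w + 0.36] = 18.8*w - 2.96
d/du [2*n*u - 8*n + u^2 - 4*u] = 2*n + 2*u - 4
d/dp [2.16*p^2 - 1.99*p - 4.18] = 4.32*p - 1.99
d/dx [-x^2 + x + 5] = 1 - 2*x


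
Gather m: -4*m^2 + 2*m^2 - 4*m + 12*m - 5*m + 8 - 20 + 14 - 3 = -2*m^2 + 3*m - 1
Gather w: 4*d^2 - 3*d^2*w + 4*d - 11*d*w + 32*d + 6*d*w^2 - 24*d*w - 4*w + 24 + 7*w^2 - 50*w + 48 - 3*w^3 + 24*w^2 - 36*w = 4*d^2 + 36*d - 3*w^3 + w^2*(6*d + 31) + w*(-3*d^2 - 35*d - 90) + 72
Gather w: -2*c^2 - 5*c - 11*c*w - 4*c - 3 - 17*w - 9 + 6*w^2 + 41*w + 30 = -2*c^2 - 9*c + 6*w^2 + w*(24 - 11*c) + 18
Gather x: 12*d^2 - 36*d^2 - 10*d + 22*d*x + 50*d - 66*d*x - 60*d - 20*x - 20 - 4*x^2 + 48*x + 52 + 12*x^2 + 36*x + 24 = -24*d^2 - 20*d + 8*x^2 + x*(64 - 44*d) + 56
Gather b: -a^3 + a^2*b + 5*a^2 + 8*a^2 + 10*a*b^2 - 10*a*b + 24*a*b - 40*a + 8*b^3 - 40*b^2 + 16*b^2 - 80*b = -a^3 + 13*a^2 - 40*a + 8*b^3 + b^2*(10*a - 24) + b*(a^2 + 14*a - 80)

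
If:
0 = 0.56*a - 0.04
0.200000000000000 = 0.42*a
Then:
No Solution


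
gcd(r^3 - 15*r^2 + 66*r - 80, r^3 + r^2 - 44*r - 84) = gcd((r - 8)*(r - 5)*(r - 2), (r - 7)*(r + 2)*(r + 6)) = 1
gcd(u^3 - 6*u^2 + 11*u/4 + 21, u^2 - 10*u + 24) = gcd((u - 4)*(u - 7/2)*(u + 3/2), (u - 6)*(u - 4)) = u - 4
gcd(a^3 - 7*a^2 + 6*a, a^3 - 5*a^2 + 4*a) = a^2 - a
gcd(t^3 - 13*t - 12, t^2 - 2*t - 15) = t + 3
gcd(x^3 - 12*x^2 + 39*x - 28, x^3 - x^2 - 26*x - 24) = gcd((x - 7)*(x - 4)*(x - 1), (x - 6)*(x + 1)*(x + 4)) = 1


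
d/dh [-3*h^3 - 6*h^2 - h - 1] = -9*h^2 - 12*h - 1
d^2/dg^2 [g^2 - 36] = 2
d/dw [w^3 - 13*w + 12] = 3*w^2 - 13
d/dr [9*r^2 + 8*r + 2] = 18*r + 8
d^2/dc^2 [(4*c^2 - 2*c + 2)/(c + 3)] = 88/(c^3 + 9*c^2 + 27*c + 27)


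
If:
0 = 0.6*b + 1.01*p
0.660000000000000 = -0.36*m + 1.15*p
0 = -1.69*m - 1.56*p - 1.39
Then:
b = -0.41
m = -1.05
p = 0.25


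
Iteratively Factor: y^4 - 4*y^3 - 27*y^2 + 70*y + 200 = (y - 5)*(y^3 + y^2 - 22*y - 40) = (y - 5)*(y + 4)*(y^2 - 3*y - 10) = (y - 5)*(y + 2)*(y + 4)*(y - 5)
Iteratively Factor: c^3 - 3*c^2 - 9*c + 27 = (c - 3)*(c^2 - 9) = (c - 3)*(c + 3)*(c - 3)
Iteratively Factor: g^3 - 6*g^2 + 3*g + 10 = (g + 1)*(g^2 - 7*g + 10) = (g - 5)*(g + 1)*(g - 2)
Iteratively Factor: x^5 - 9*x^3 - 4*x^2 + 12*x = (x + 2)*(x^4 - 2*x^3 - 5*x^2 + 6*x) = (x - 3)*(x + 2)*(x^3 + x^2 - 2*x) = (x - 3)*(x + 2)^2*(x^2 - x) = x*(x - 3)*(x + 2)^2*(x - 1)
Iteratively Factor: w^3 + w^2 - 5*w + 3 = (w - 1)*(w^2 + 2*w - 3) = (w - 1)^2*(w + 3)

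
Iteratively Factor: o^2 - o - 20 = (o + 4)*(o - 5)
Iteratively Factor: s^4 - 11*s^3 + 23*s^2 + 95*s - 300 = (s - 5)*(s^3 - 6*s^2 - 7*s + 60) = (s - 5)*(s + 3)*(s^2 - 9*s + 20) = (s - 5)*(s - 4)*(s + 3)*(s - 5)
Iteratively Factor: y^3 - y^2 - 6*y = (y - 3)*(y^2 + 2*y) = y*(y - 3)*(y + 2)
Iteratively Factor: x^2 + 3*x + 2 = (x + 2)*(x + 1)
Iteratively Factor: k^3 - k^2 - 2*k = (k + 1)*(k^2 - 2*k) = (k - 2)*(k + 1)*(k)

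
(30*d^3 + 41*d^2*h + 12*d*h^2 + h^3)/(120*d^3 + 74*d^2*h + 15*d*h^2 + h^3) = (d + h)/(4*d + h)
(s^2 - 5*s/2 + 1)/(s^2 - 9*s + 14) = (s - 1/2)/(s - 7)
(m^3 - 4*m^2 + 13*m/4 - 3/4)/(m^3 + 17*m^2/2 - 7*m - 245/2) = (4*m^3 - 16*m^2 + 13*m - 3)/(2*(2*m^3 + 17*m^2 - 14*m - 245))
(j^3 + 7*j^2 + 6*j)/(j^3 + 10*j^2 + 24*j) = (j + 1)/(j + 4)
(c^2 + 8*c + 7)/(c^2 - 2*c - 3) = (c + 7)/(c - 3)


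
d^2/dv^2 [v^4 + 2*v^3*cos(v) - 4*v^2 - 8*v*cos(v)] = -2*v^3*cos(v) - 12*v^2*sin(v) + 12*v^2 + 20*v*cos(v) + 16*sin(v) - 8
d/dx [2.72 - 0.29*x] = -0.290000000000000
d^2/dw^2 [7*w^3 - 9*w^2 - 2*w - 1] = 42*w - 18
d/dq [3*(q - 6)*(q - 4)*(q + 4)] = 9*q^2 - 36*q - 48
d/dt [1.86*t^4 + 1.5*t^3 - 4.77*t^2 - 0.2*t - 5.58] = 7.44*t^3 + 4.5*t^2 - 9.54*t - 0.2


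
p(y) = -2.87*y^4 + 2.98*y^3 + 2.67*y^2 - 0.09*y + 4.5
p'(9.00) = -7596.81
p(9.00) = -16437.69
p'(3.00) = -213.57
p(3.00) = -123.75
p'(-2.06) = 127.20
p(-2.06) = -61.72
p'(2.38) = -91.51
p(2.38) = -32.50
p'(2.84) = -175.78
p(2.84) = -92.66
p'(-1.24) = 28.92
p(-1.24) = -3.75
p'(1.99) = -44.53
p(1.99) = -6.63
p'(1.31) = -3.56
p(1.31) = 7.21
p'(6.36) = -2557.85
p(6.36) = -3817.25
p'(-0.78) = 6.63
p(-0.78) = 3.72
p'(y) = -11.48*y^3 + 8.94*y^2 + 5.34*y - 0.09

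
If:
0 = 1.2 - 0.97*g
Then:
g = 1.24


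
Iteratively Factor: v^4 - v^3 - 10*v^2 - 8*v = (v - 4)*(v^3 + 3*v^2 + 2*v) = v*(v - 4)*(v^2 + 3*v + 2) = v*(v - 4)*(v + 2)*(v + 1)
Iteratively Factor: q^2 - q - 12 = (q - 4)*(q + 3)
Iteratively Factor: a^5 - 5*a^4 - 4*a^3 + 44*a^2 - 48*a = (a - 2)*(a^4 - 3*a^3 - 10*a^2 + 24*a) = a*(a - 2)*(a^3 - 3*a^2 - 10*a + 24) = a*(a - 2)^2*(a^2 - a - 12) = a*(a - 4)*(a - 2)^2*(a + 3)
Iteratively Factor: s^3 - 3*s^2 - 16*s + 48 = (s - 3)*(s^2 - 16) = (s - 3)*(s + 4)*(s - 4)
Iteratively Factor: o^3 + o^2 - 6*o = (o + 3)*(o^2 - 2*o) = o*(o + 3)*(o - 2)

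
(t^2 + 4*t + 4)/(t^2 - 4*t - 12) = (t + 2)/(t - 6)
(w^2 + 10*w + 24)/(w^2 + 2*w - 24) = (w + 4)/(w - 4)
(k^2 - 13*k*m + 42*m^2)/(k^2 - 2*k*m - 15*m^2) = (-k^2 + 13*k*m - 42*m^2)/(-k^2 + 2*k*m + 15*m^2)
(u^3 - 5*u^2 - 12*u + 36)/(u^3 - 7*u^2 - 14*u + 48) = (u - 6)/(u - 8)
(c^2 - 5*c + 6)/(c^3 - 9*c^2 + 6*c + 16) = (c - 3)/(c^2 - 7*c - 8)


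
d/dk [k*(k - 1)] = 2*k - 1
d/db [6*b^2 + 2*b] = 12*b + 2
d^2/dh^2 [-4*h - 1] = 0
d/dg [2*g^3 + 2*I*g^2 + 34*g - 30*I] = 6*g^2 + 4*I*g + 34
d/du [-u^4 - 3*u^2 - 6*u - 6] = -4*u^3 - 6*u - 6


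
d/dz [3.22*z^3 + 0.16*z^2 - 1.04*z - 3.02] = 9.66*z^2 + 0.32*z - 1.04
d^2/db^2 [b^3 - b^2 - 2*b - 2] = 6*b - 2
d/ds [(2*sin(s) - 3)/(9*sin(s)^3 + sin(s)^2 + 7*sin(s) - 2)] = (-36*sin(s)^3 + 79*sin(s)^2 + 6*sin(s) + 17)*cos(s)/(9*sin(s)^3 + sin(s)^2 + 7*sin(s) - 2)^2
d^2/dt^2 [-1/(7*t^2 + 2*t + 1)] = 2*(49*t^2 + 14*t - 4*(7*t + 1)^2 + 7)/(7*t^2 + 2*t + 1)^3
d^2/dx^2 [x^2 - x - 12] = 2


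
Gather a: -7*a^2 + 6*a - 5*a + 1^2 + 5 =-7*a^2 + a + 6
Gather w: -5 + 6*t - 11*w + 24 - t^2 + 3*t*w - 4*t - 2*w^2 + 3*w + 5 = -t^2 + 2*t - 2*w^2 + w*(3*t - 8) + 24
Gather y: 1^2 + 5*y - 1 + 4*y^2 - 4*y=4*y^2 + y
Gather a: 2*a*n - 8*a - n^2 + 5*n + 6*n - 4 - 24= a*(2*n - 8) - n^2 + 11*n - 28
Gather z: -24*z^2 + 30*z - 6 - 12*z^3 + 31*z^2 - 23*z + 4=-12*z^3 + 7*z^2 + 7*z - 2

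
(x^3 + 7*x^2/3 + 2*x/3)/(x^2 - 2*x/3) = (3*x^2 + 7*x + 2)/(3*x - 2)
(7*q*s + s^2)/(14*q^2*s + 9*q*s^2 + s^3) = 1/(2*q + s)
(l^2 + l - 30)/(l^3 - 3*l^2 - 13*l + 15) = (l + 6)/(l^2 + 2*l - 3)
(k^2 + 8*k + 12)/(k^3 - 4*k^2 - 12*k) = (k + 6)/(k*(k - 6))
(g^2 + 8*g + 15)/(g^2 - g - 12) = (g + 5)/(g - 4)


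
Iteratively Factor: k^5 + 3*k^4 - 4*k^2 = (k + 2)*(k^4 + k^3 - 2*k^2) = (k + 2)^2*(k^3 - k^2) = k*(k + 2)^2*(k^2 - k) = k*(k - 1)*(k + 2)^2*(k)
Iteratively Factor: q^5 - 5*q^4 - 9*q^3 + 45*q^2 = (q - 3)*(q^4 - 2*q^3 - 15*q^2) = (q - 5)*(q - 3)*(q^3 + 3*q^2) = q*(q - 5)*(q - 3)*(q^2 + 3*q) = q*(q - 5)*(q - 3)*(q + 3)*(q)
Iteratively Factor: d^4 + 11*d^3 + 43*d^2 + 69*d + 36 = (d + 3)*(d^3 + 8*d^2 + 19*d + 12) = (d + 3)^2*(d^2 + 5*d + 4) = (d + 3)^2*(d + 4)*(d + 1)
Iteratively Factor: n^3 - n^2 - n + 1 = (n - 1)*(n^2 - 1) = (n - 1)*(n + 1)*(n - 1)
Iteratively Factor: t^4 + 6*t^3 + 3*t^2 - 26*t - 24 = (t + 1)*(t^3 + 5*t^2 - 2*t - 24) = (t + 1)*(t + 4)*(t^2 + t - 6) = (t - 2)*(t + 1)*(t + 4)*(t + 3)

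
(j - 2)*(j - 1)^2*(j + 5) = j^4 + j^3 - 15*j^2 + 23*j - 10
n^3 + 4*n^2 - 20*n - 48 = (n - 4)*(n + 2)*(n + 6)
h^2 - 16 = (h - 4)*(h + 4)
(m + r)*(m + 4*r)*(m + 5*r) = m^3 + 10*m^2*r + 29*m*r^2 + 20*r^3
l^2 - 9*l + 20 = (l - 5)*(l - 4)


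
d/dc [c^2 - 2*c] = 2*c - 2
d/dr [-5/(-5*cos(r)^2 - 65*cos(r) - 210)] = (2*cos(r) + 13)*sin(r)/(cos(r)^2 + 13*cos(r) + 42)^2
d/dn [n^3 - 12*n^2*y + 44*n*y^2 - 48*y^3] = 3*n^2 - 24*n*y + 44*y^2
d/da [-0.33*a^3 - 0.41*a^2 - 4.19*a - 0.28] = -0.99*a^2 - 0.82*a - 4.19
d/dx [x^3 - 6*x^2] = 3*x*(x - 4)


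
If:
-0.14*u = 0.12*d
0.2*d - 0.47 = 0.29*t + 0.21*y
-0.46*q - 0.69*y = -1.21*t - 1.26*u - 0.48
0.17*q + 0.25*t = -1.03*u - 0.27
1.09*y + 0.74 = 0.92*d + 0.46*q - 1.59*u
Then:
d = -0.03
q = -0.27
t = -1.02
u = 0.03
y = -0.86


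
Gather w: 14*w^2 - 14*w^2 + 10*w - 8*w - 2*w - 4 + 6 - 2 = 0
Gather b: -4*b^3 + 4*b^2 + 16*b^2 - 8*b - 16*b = -4*b^3 + 20*b^2 - 24*b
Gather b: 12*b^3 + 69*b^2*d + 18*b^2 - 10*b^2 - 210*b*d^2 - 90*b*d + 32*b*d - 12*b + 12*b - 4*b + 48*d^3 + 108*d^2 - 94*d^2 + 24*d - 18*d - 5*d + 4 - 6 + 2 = 12*b^3 + b^2*(69*d + 8) + b*(-210*d^2 - 58*d - 4) + 48*d^3 + 14*d^2 + d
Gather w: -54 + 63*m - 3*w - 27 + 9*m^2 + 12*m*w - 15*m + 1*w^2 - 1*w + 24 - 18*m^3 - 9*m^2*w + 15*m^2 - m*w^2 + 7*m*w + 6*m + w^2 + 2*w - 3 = -18*m^3 + 24*m^2 + 54*m + w^2*(2 - m) + w*(-9*m^2 + 19*m - 2) - 60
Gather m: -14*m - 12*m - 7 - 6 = -26*m - 13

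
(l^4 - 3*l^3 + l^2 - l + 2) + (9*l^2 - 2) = l^4 - 3*l^3 + 10*l^2 - l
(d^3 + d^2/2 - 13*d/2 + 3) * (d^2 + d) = d^5 + 3*d^4/2 - 6*d^3 - 7*d^2/2 + 3*d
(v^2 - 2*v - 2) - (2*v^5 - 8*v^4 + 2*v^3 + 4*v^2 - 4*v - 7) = -2*v^5 + 8*v^4 - 2*v^3 - 3*v^2 + 2*v + 5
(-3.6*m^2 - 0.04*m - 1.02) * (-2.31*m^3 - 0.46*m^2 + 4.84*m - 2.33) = 8.316*m^5 + 1.7484*m^4 - 15.0494*m^3 + 8.6636*m^2 - 4.8436*m + 2.3766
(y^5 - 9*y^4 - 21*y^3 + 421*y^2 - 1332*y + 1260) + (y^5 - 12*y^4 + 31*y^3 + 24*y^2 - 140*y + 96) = 2*y^5 - 21*y^4 + 10*y^3 + 445*y^2 - 1472*y + 1356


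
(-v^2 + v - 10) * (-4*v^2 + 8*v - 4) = 4*v^4 - 12*v^3 + 52*v^2 - 84*v + 40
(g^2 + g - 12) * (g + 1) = g^3 + 2*g^2 - 11*g - 12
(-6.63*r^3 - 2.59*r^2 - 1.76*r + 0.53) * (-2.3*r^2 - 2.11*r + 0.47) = 15.249*r^5 + 19.9463*r^4 + 6.3968*r^3 + 1.2773*r^2 - 1.9455*r + 0.2491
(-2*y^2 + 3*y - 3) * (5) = -10*y^2 + 15*y - 15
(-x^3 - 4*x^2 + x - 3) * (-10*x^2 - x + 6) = 10*x^5 + 41*x^4 - 12*x^3 + 5*x^2 + 9*x - 18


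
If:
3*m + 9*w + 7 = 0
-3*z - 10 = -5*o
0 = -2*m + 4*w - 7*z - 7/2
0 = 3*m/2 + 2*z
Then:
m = 238/69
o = 103/230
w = -133/69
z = -119/46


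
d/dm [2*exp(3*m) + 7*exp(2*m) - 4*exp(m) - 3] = (6*exp(2*m) + 14*exp(m) - 4)*exp(m)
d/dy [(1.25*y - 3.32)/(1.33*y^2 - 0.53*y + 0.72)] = (-1.6625*y^2 + 8.8312*y - 0.8596)/(1.7689*y^4 - 1.4098*y^3 + 2.1961*y^2 - 0.7632*y + 0.5184)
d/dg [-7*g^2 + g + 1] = 1 - 14*g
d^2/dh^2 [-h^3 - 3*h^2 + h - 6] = -6*h - 6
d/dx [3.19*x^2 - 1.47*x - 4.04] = 6.38*x - 1.47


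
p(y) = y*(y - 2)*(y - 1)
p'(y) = y*(y - 2) + y*(y - 1) + (y - 2)*(y - 1) = 3*y^2 - 6*y + 2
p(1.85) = -0.24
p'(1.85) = 1.17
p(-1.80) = -19.15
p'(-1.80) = 22.52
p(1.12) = -0.12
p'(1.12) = -0.96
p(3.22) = 8.72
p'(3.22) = 13.79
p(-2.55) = -41.19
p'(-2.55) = 36.81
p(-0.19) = -0.50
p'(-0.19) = 3.25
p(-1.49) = -12.95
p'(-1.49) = 17.60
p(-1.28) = -9.57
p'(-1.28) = 14.60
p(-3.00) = -60.00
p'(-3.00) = 47.00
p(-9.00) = -990.00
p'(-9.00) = 299.00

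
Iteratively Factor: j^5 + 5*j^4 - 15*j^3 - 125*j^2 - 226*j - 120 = (j + 4)*(j^4 + j^3 - 19*j^2 - 49*j - 30) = (j + 1)*(j + 4)*(j^3 - 19*j - 30) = (j + 1)*(j + 2)*(j + 4)*(j^2 - 2*j - 15) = (j + 1)*(j + 2)*(j + 3)*(j + 4)*(j - 5)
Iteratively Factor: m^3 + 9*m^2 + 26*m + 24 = (m + 4)*(m^2 + 5*m + 6) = (m + 2)*(m + 4)*(m + 3)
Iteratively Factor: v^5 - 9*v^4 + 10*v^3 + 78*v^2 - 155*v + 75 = (v + 3)*(v^4 - 12*v^3 + 46*v^2 - 60*v + 25) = (v - 1)*(v + 3)*(v^3 - 11*v^2 + 35*v - 25) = (v - 5)*(v - 1)*(v + 3)*(v^2 - 6*v + 5) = (v - 5)*(v - 1)^2*(v + 3)*(v - 5)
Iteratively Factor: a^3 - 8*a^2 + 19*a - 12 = (a - 3)*(a^2 - 5*a + 4) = (a - 4)*(a - 3)*(a - 1)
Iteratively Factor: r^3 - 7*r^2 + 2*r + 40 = (r - 4)*(r^2 - 3*r - 10) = (r - 4)*(r + 2)*(r - 5)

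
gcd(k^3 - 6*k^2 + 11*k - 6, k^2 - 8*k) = 1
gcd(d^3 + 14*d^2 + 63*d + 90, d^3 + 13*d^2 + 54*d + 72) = d^2 + 9*d + 18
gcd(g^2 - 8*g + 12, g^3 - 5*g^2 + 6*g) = g - 2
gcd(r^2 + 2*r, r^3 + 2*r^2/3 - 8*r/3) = r^2 + 2*r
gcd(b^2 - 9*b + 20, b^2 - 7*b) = 1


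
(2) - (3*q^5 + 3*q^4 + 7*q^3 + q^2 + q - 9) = -3*q^5 - 3*q^4 - 7*q^3 - q^2 - q + 11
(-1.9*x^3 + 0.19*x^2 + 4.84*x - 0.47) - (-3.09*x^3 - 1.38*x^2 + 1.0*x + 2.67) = 1.19*x^3 + 1.57*x^2 + 3.84*x - 3.14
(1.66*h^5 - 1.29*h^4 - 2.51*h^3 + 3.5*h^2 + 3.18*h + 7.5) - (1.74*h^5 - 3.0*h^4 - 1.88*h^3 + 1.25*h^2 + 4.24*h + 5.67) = -0.0800000000000001*h^5 + 1.71*h^4 - 0.63*h^3 + 2.25*h^2 - 1.06*h + 1.83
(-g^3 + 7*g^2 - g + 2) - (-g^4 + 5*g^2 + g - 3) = g^4 - g^3 + 2*g^2 - 2*g + 5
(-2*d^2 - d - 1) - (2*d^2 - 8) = -4*d^2 - d + 7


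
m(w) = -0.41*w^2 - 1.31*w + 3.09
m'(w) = -0.82*w - 1.31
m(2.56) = -2.95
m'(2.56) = -3.41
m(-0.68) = 3.79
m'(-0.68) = -0.75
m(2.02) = -1.23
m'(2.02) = -2.97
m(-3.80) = 2.15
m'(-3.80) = 1.81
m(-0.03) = 3.13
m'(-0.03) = -1.29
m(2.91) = -4.19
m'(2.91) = -3.70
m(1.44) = 0.35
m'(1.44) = -2.49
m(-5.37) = -1.70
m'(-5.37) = 3.09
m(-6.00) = -3.81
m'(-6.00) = 3.61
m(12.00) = -71.67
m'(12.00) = -11.15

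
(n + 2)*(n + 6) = n^2 + 8*n + 12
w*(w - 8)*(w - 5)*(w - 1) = w^4 - 14*w^3 + 53*w^2 - 40*w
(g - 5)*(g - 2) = g^2 - 7*g + 10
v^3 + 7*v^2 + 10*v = v*(v + 2)*(v + 5)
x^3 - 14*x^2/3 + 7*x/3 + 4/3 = (x - 4)*(x - 1)*(x + 1/3)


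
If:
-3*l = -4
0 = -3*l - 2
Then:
No Solution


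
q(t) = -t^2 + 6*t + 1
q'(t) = 6 - 2*t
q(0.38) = 3.14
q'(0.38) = 5.24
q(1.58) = 7.98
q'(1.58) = 2.84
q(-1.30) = -8.49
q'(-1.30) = 8.60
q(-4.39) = -44.61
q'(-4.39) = 14.78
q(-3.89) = -37.47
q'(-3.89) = 13.78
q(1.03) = 6.12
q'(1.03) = 3.94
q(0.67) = 4.57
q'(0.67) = 4.66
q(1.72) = 8.36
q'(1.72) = 2.56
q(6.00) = 1.00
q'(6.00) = -6.00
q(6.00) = 1.00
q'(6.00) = -6.00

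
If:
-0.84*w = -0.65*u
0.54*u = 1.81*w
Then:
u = 0.00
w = 0.00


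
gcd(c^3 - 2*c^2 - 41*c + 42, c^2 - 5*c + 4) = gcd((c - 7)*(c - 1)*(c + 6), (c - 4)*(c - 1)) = c - 1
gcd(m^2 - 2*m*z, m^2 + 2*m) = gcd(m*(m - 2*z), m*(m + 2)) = m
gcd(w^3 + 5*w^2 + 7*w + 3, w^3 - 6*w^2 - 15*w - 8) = w^2 + 2*w + 1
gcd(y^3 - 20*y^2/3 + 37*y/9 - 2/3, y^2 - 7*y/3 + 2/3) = y - 1/3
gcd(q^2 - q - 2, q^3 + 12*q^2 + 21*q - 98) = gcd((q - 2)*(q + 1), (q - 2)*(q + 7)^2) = q - 2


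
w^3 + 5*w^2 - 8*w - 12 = (w - 2)*(w + 1)*(w + 6)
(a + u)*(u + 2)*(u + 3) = a*u^2 + 5*a*u + 6*a + u^3 + 5*u^2 + 6*u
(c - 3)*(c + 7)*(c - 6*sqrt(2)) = c^3 - 6*sqrt(2)*c^2 + 4*c^2 - 24*sqrt(2)*c - 21*c + 126*sqrt(2)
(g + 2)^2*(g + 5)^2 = g^4 + 14*g^3 + 69*g^2 + 140*g + 100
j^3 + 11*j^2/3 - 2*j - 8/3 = (j - 1)*(j + 2/3)*(j + 4)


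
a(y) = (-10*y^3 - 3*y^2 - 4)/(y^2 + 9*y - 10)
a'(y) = (-2*y - 9)*(-10*y^3 - 3*y^2 - 4)/(y^2 + 9*y - 10)^2 + (-30*y^2 - 6*y)/(y^2 + 9*y - 10) = (-10*y^4 - 180*y^3 + 273*y^2 + 68*y + 36)/(y^4 + 18*y^3 + 61*y^2 - 180*y + 100)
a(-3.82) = -17.11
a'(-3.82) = 13.15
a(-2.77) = -6.81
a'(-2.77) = 6.97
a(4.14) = -17.23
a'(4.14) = -5.43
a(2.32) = -8.92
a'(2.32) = -3.31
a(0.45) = 0.96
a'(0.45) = 3.18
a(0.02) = 0.41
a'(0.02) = 0.39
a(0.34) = 0.69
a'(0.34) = 1.79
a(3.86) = -15.74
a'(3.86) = -5.22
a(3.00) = -11.58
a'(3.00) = -4.40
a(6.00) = -28.40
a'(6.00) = -6.50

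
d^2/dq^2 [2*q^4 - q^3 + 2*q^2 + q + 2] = 24*q^2 - 6*q + 4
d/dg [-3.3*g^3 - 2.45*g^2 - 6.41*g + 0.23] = -9.9*g^2 - 4.9*g - 6.41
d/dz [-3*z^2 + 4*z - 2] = 4 - 6*z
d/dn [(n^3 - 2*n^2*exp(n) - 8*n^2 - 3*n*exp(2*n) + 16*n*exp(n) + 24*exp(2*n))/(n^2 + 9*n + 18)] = (-(2*n + 9)*(n^3 - 2*n^2*exp(n) - 8*n^2 - 3*n*exp(2*n) + 16*n*exp(n) + 24*exp(2*n)) + (n^2 + 9*n + 18)*(-2*n^2*exp(n) + 3*n^2 - 6*n*exp(2*n) + 12*n*exp(n) - 16*n + 45*exp(2*n) + 16*exp(n)))/(n^2 + 9*n + 18)^2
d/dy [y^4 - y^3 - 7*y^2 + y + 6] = 4*y^3 - 3*y^2 - 14*y + 1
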